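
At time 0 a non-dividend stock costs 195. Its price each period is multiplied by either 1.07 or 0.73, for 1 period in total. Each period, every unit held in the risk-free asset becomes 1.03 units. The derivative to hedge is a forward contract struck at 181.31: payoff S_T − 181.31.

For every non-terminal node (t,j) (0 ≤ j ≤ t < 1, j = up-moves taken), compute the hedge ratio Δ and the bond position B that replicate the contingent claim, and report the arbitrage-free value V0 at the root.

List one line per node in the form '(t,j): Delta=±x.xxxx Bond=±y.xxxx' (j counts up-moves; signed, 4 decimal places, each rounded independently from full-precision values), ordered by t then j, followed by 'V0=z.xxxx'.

No-arbitrage ⇒ martingale measure with p* = (R−d)/(u−d) = 0.8824.
Terminal payoffs: V(1,0)=-38.9600, V(1,1)=27.3400
(0,0): S=195.0000. Δ = (V_up−V_dn)/(S_up−S_dn) = (27.3400−-38.9600)/(208.6500−142.3500) = 1.0000. V = [p*·27.3400 + (1−p*)·-38.9600]/1.03 = 18.9709. B = V − Δ·S = -176.0291.
Self-financing check: at every node Δ·S+B equals the discounted successor values.

(0,0): Delta=1.0000 Bond=-176.0291
V0=18.9709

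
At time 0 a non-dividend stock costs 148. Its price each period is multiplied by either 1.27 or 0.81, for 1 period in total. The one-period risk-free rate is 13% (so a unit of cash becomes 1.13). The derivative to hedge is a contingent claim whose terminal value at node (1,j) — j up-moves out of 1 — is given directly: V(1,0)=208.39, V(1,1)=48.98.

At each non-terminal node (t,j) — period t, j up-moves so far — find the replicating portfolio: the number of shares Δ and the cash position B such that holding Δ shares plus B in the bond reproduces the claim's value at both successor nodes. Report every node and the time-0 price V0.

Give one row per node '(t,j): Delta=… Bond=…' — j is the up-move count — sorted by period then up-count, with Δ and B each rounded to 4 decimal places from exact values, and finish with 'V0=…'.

(0,0): Delta=-2.3415 Bond=432.8232
V0=86.2797

Under the risk-neutral measure, an up-move has probability p* = (R−d)/(u−d) = 0.6957 and values discount at R = 1.13.
At expiry t=1: V(1,0)=208.3900, V(1,1)=48.9800
  t=0,j=0: stock 148.0000 → up 187.9600 (V=48.9800), down 119.8800 (V=208.3900). Price 86.2797; hedge Δ=-2.3415, bond B=432.8232.
Each (Δ,B) replicates both successor values, so the strategy is self-financing and V0 is arbitrage-free.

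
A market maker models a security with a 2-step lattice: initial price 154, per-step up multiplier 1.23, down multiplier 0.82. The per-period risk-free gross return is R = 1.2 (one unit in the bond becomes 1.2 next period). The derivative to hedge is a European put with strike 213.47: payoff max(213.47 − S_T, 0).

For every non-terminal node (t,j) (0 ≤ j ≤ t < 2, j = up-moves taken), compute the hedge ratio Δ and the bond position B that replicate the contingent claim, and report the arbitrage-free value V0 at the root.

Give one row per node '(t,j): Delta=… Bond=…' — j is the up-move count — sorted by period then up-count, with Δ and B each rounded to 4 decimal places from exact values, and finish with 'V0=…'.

No-arbitrage ⇒ martingale measure with p* = (R−d)/(u−d) = 0.9268.
Payoff layer (t=2): V(2,0)=109.9204, V(2,1)=58.1456, V(2,2)=0.0000
  t=1,j=0: stock 126.2800 → up 155.3244 (V=58.1456), down 103.5496 (V=109.9204). Price 51.6117; hedge Δ=-1.0000, bond B=177.8917.
  t=1,j=1: stock 189.4200 → up 232.9866 (V=0.0000), down 155.3244 (V=58.1456). Price 3.5455; hedge Δ=-0.7487, bond B=145.3640.
  t=0,j=0: stock 154.0000 → up 189.4200 (V=3.5455), down 126.2800 (V=51.6117). Price 5.8854; hedge Δ=-0.7613, bond B=123.1201.
Root portfolio cost Δ·154+B reproduces V0=5.8854.

(0,0): Delta=-0.7613 Bond=123.1201
(1,0): Delta=-1.0000 Bond=177.8917
(1,1): Delta=-0.7487 Bond=145.3640
V0=5.8854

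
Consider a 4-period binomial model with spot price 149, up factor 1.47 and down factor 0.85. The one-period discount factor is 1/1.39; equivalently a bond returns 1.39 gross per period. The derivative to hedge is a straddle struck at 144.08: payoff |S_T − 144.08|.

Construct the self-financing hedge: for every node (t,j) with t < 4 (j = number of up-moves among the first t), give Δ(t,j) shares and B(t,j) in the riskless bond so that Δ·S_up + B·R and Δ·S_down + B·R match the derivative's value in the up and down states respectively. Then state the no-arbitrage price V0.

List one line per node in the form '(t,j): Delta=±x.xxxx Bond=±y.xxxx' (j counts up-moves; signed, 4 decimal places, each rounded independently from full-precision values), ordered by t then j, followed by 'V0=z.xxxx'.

Under the risk-neutral measure, an up-move has probability p* = (R−d)/(u−d) = 0.8710 and values discount at R = 1.39.
Payoff layer (t=4): V(4,0)=66.3011, V(4,1)=9.5682, V(4,2)=88.5463, V(4,3)=258.2266, V(4,4)=551.6738
Node (3,0) S=91.5046: V=(p*·9.5682+(1−p*)·66.3011)/1.39=12.1501; Δ=(9.5682−66.3011)/(134.5118−77.7789)=-1.0000; B=V−Δ·S=103.6547
Node (3,1) S=158.2492: V=(p*·88.5463+(1−p*)·9.5682)/1.39=56.3709; Δ=(88.5463−9.5682)/(232.6263−134.5118)=0.8050; B=V−Δ·S=-71.0131
Node (3,2) S=273.6780: V=(p*·258.2266+(1−p*)·88.5463)/1.39=170.0233; Δ=(258.2266−88.5463)/(402.3066−232.6263)=1.0000; B=V−Δ·S=-103.6547
Node (3,3) S=473.3019: V=(p*·551.6738+(1−p*)·258.2266)/1.39=369.6473; Δ=(551.6738−258.2266)/(695.7538−402.3066)=1.0000; B=V−Δ·S=-103.6547
Node (2,0) S=107.6525: V=(p*·56.3709+(1−p*)·12.1501)/1.39=36.4496; Δ=(56.3709−12.1501)/(158.2492−91.5046)=0.6625; B=V−Δ·S=-34.8743
Node (2,1) S=186.1755: V=(p*·170.0233+(1−p*)·56.3709)/1.39=111.7687; Δ=(170.0233−56.3709)/(273.6780−158.2492)=0.9846; B=V−Δ·S=-71.5416
Node (2,2) S=321.9741: V=(p*·369.6473+(1−p*)·170.0233)/1.39=247.4024; Δ=(369.6473−170.0233)/(473.3019−273.6780)=1.0000; B=V−Δ·S=-74.5717
Node (1,0) S=126.6500: V=(p*·111.7687+(1−p*)·36.4496)/1.39=73.4173; Δ=(111.7687−36.4496)/(186.1755−107.6525)=0.9592; B=V−Δ·S=-48.0650
Node (1,1) S=219.0300: V=(p*·247.4024+(1−p*)·111.7687)/1.39=165.3966; Δ=(247.4024−111.7687)/(321.9741−186.1755)=0.9988; B=V−Δ·S=-53.3674
Node (0,0) S=149.0000: V=(p*·165.3966+(1−p*)·73.4173)/1.39=110.4520; Δ=(165.3966−73.4173)/(219.0300−126.6500)=0.9957; B=V−Δ·S=-37.9016
Root portfolio cost Δ·149+B reproduces V0=110.4520.

(0,0): Delta=0.9957 Bond=-37.9016
(1,0): Delta=0.9592 Bond=-48.0650
(1,1): Delta=0.9988 Bond=-53.3674
(2,0): Delta=0.6625 Bond=-34.8743
(2,1): Delta=0.9846 Bond=-71.5416
(2,2): Delta=1.0000 Bond=-74.5717
(3,0): Delta=-1.0000 Bond=103.6547
(3,1): Delta=0.8050 Bond=-71.0131
(3,2): Delta=1.0000 Bond=-103.6547
(3,3): Delta=1.0000 Bond=-103.6547
V0=110.4520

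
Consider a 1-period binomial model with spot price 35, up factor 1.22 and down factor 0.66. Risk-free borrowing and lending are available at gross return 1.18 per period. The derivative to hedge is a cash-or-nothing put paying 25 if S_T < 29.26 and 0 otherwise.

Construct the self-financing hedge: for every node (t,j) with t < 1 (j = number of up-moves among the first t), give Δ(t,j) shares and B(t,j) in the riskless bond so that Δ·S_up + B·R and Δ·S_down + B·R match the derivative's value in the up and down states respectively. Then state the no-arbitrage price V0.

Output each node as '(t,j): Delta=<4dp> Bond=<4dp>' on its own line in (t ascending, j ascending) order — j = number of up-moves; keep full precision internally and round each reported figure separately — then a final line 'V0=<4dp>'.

(0,0): Delta=-1.2755 Bond=46.1562
V0=1.5133

Under the risk-neutral measure, an up-move has probability p* = (R−d)/(u−d) = 0.9286 and values discount at R = 1.18.
Payoff layer (t=1): V(1,0)=25.0000, V(1,1)=0.0000
(0,0): S=35.0000. Δ = (V_up−V_dn)/(S_up−S_dn) = (0.0000−25.0000)/(42.7000−23.1000) = -1.2755. V = [p*·0.0000 + (1−p*)·25.0000]/1.18 = 1.5133. B = V − Δ·S = 46.1562.
Root portfolio cost Δ·35+B reproduces V0=1.5133.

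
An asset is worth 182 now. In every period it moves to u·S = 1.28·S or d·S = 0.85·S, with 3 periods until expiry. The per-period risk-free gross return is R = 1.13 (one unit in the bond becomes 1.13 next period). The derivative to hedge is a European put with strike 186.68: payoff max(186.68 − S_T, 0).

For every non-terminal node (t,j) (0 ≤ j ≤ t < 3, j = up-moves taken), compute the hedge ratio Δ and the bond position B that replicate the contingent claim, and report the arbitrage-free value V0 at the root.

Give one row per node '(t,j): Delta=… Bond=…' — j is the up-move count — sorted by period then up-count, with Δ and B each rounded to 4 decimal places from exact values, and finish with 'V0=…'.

(0,0): Delta=-0.1524 Bond=32.9574
(1,0): Delta=-0.4215 Bond=78.8796
(1,1): Delta=-0.0566 Bond=14.9359
(2,0): Delta=-1.0000 Bond=165.2035
(2,1): Delta=-0.2157 Bond=48.3824
(2,2): Delta=0.0000 Bond=0.0000
V0=5.2296

Under the risk-neutral measure, an up-move has probability p* = (R−d)/(u−d) = 0.6512 and values discount at R = 1.13.
Terminal values V(3,·): V(3,0)=74.9093, V(3,1)=18.3664, V(3,2)=0.0000, V(3,3)=0.0000
  t=2,j=0: stock 131.4950 → up 168.3136 (V=18.3664), down 111.7707 (V=74.9093). Price 33.7085; hedge Δ=-1.0000, bond B=165.2035.
  t=2,j=1: stock 198.0160 → up 253.4605 (V=0.0000), down 168.3136 (V=18.3664). Price 5.6698; hedge Δ=-0.2157, bond B=48.3824.
  t=2,j=2: stock 298.1888 → up 381.6817 (V=0.0000), down 253.4605 (V=0.0000). Price 0.0000; hedge Δ=0.0000, bond B=0.0000.
  t=1,j=0: stock 154.7000 → up 198.0160 (V=5.6698), down 131.4950 (V=33.7085). Price 13.6732; hedge Δ=-0.4215, bond B=78.8796.
  t=1,j=1: stock 232.9600 → up 298.1888 (V=0.0000), down 198.0160 (V=5.6698). Price 1.7503; hedge Δ=-0.0566, bond B=14.9359.
  t=0,j=0: stock 182.0000 → up 232.9600 (V=1.7503), down 154.7000 (V=13.6732). Price 5.2296; hedge Δ=-0.1524, bond B=32.9574.
Self-financing check: at every node Δ·S+B equals the discounted successor values.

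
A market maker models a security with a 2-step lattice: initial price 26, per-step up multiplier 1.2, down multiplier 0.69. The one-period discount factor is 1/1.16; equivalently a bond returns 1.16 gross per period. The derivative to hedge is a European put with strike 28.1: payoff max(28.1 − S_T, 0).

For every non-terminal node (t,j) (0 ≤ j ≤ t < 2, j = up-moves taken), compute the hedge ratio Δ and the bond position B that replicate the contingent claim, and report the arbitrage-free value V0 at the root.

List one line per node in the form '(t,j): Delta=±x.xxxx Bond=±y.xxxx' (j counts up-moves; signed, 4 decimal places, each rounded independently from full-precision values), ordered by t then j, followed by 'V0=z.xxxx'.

(0,0): Delta=-0.4404 Bond=12.2285
(1,0): Delta=-1.0000 Bond=24.2241
(1,1): Delta=-0.4130 Bond=13.3306
V0=0.7779

No-arbitrage ⇒ martingale measure with p* = (R−d)/(u−d) = 0.9216.
Terminal payoffs: V(2,0)=15.7214, V(2,1)=6.5720, V(2,2)=0.0000
Node (1,0) S=17.9400: V=(p*·6.5720+(1−p*)·15.7214)/1.16=6.2841; Δ=(6.5720−15.7214)/(21.5280−12.3786)=-1.0000; B=V−Δ·S=24.2241
Node (1,1) S=31.2000: V=(p*·0.0000+(1−p*)·6.5720)/1.16=0.4444; Δ=(0.0000−6.5720)/(37.4400−21.5280)=-0.4130; B=V−Δ·S=13.3306
Node (0,0) S=26.0000: V=(p*·0.4444+(1−p*)·6.2841)/1.16=0.7779; Δ=(0.4444−6.2841)/(31.2000−17.9400)=-0.4404; B=V−Δ·S=12.2285
Root portfolio cost Δ·26+B reproduces V0=0.7779.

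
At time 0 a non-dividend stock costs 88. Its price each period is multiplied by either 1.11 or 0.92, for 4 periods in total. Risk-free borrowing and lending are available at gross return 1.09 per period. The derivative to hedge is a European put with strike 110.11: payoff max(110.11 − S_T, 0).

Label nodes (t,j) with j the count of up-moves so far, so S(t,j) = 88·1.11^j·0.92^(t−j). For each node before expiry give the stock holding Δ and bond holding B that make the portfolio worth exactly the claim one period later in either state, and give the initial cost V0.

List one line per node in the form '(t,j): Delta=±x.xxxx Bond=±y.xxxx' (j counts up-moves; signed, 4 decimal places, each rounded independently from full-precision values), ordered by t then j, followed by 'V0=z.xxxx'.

Since d<R<u, set p* = (R−d)/(u−d) = 0.8947; price each node as the discounted p*-expectation of its children.
Terminal payoffs: V(4,0)=47.0674, V(4,1)=34.0478, V(4,2)=18.3392, V(4,3)=0.0000, V(4,4)=0.0000
(3,0): S=68.5245. Δ = (V_up−V_dn)/(S_up−S_dn) = (34.0478−47.0674)/(76.0622−63.0426) = -1.0000. V = [p*·34.0478 + (1−p*)·47.0674]/1.09 = 32.4938. B = V − Δ·S = 101.0183.
(3,1): S=82.6764. Δ = (V_up−V_dn)/(S_up−S_dn) = (18.3392−34.0478)/(91.7708−76.0622) = -1.0000. V = [p*·18.3392 + (1−p*)·34.0478]/1.09 = 18.3420. B = V − Δ·S = 101.0183.
(3,2): S=99.7508. Δ = (V_up−V_dn)/(S_up−S_dn) = (0.0000−18.3392)/(110.7234−91.7708) = -0.9676. V = [p*·0.0000 + (1−p*)·18.3392]/1.09 = 1.7711. B = V − Δ·S = 98.2934.
(3,3): S=120.3515. Δ = (V_up−V_dn)/(S_up−S_dn) = (0.0000−0.0000)/(133.5902−110.7234) = 0.0000. V = [p*·0.0000 + (1−p*)·0.0000]/1.09 = 0.0000. B = V − Δ·S = 0.0000.
(2,0): S=74.4832. Δ = (V_up−V_dn)/(S_up−S_dn) = (18.3420−32.4938)/(82.6764−68.5245) = -1.0000. V = [p*·18.3420 + (1−p*)·32.4938]/1.09 = 18.1942. B = V − Δ·S = 92.6774.
(2,1): S=89.8656. Δ = (V_up−V_dn)/(S_up−S_dn) = (1.7711−18.3420)/(99.7508−82.6764) = -0.9705. V = [p*·1.7711 + (1−p*)·18.3420]/1.09 = 3.2251. B = V − Δ·S = 90.4406.
(2,2): S=108.4248. Δ = (V_up−V_dn)/(S_up−S_dn) = (0.0000−1.7711)/(120.3515−99.7508) = -0.0860. V = [p*·0.0000 + (1−p*)·1.7711]/1.09 = 0.1710. B = V − Δ·S = 9.4924.
(1,0): S=80.9600. Δ = (V_up−V_dn)/(S_up−S_dn) = (3.2251−18.1942)/(89.8656−74.4832) = -0.9731. V = [p*·3.2251 + (1−p*)·18.1942]/1.09 = 4.4044. B = V − Δ·S = 83.1890.
(1,1): S=97.6800. Δ = (V_up−V_dn)/(S_up−S_dn) = (0.1710−3.2251)/(108.4248−89.8656) = -0.1646. V = [p*·0.1710 + (1−p*)·3.2251]/1.09 = 0.4518. B = V − Δ·S = 16.5259.
(0,0): S=88.0000. Δ = (V_up−V_dn)/(S_up−S_dn) = (0.4518−4.4044)/(97.6800−80.9600) = -0.2364. V = [p*·0.4518 + (1−p*)·4.4044]/1.09 = 0.7962. B = V − Δ·S = 21.5991.
Root portfolio cost Δ·88+B reproduces V0=0.7962.

(0,0): Delta=-0.2364 Bond=21.5991
(1,0): Delta=-0.9731 Bond=83.1890
(1,1): Delta=-0.1646 Bond=16.5259
(2,0): Delta=-1.0000 Bond=92.6774
(2,1): Delta=-0.9705 Bond=90.4406
(2,2): Delta=-0.0860 Bond=9.4924
(3,0): Delta=-1.0000 Bond=101.0183
(3,1): Delta=-1.0000 Bond=101.0183
(3,2): Delta=-0.9676 Bond=98.2934
(3,3): Delta=0.0000 Bond=0.0000
V0=0.7962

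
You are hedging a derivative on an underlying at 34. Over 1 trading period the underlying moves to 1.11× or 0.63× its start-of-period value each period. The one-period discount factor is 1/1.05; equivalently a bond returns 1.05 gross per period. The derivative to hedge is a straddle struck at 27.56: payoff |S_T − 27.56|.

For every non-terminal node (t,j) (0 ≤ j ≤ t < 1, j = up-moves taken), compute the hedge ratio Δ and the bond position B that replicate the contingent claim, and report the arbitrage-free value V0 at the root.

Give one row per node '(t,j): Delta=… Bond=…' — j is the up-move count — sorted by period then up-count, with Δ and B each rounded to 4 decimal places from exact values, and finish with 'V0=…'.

(0,0): Delta=0.2475 Bond=0.7976
V0=9.2143

No-arbitrage ⇒ martingale measure with p* = (R−d)/(u−d) = 0.8750.
Payoff layer (t=1): V(1,0)=6.1400, V(1,1)=10.1800
(0,0): S=34.0000. Δ = (V_up−V_dn)/(S_up−S_dn) = (10.1800−6.1400)/(37.7400−21.4200) = 0.2475. V = [p*·10.1800 + (1−p*)·6.1400]/1.05 = 9.2143. B = V − Δ·S = 0.7976.
The time-0 hedge costs 9.2143, which is the no-arbitrage price.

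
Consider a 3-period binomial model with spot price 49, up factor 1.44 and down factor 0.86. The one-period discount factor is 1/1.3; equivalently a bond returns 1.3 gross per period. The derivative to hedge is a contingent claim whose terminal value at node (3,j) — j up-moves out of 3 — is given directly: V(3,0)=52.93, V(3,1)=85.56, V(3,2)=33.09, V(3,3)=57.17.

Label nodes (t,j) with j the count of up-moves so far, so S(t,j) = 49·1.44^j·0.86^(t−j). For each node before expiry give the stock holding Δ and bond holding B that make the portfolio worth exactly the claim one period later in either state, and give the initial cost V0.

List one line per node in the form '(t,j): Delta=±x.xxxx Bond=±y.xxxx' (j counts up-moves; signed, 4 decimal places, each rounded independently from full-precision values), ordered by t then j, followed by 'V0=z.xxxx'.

(0,0): Delta=-0.0720 Bond=26.6671
(1,0): Delta=-1.0049 Bond=73.9800
(1,1): Delta=0.1053 Bond=22.1587
(2,0): Delta=1.5524 Bond=3.4981
(2,1): Delta=-1.4908 Bond=125.6618
(2,2): Delta=0.4086 Bond=-2.0114
V0=23.1405

Risk-neutral probability p* = (R−d)/(u−d) = (1.3−0.86)/(1.44−0.86) = 0.7586.
Payoff layer (t=3): V(3,0)=52.9300, V(3,1)=85.5600, V(3,2)=33.0900, V(3,3)=57.1700
Node (2,0) S=36.2404: V=(p*·85.5600+(1−p*)·52.9300)/1.3=59.7568; Δ=(85.5600−52.9300)/(52.1862−31.1667)=1.5524; B=V−Δ·S=3.4981
Node (2,1) S=60.6816: V=(p*·33.0900+(1−p*)·85.5600)/1.3=35.1963; Δ=(33.0900−85.5600)/(87.3815−52.1862)=-1.4908; B=V−Δ·S=125.6618
Node (2,2) S=101.6064: V=(p*·57.1700+(1−p*)·33.0900)/1.3=39.5058; Δ=(57.1700−33.0900)/(146.3132−87.3815)=0.4086; B=V−Δ·S=-2.0114
Node (1,0) S=42.1400: V=(p*·35.1963+(1−p*)·59.7568)/1.3=31.6344; Δ=(35.1963−59.7568)/(60.6816−36.2404)=-1.0049; B=V−Δ·S=73.9800
Node (1,1) S=70.5600: V=(p*·39.5058+(1−p*)·35.1963)/1.3=29.5889; Δ=(39.5058−35.1963)/(101.6064−60.6816)=0.1053; B=V−Δ·S=22.1587
Node (0,0) S=49.0000: V=(p*·29.5889+(1−p*)·31.6344)/1.3=23.1405; Δ=(29.5889−31.6344)/(70.5600−42.1400)=-0.0720; B=V−Δ·S=26.6671
The time-0 hedge costs 23.1405, which is the no-arbitrage price.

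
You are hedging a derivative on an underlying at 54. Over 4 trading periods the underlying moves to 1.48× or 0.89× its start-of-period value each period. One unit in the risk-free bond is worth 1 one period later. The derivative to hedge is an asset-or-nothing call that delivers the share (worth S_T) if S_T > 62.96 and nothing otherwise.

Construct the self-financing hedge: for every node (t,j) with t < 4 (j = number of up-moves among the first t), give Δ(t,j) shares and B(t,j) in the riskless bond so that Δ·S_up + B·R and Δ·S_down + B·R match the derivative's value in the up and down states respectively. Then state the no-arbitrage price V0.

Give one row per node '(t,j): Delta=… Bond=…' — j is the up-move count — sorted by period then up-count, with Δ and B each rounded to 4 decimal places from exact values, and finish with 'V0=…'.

(0,0): Delta=1.2751 Bond=-52.3209
(1,0): Delta=1.0785 Bond=-42.8741
(1,1): Delta=1.7909 Bond=-93.5435
(2,0): Delta=0.6922 Bond=-26.3497
(2,1): Delta=2.0922 Bond=-114.9806
(2,2): Delta=1.0000 Bond=0.0000
(3,0): Delta=0.0000 Bond=0.0000
(3,1): Delta=2.5085 Bond=-141.3303
(3,2): Delta=1.0000 Bond=0.0000
(3,3): Delta=1.0000 Bond=0.0000
V0=16.5321

No-arbitrage ⇒ martingale measure with p* = (R−d)/(u−d) = 0.1864.
Terminal payoffs: V(4,0)=0.0000, V(4,1)=0.0000, V(4,2)=93.6909, V(4,3)=155.8005, V(4,4)=259.0840
(3,0): S=38.0683. Δ = (V_up−V_dn)/(S_up−S_dn) = (0.0000−0.0000)/(56.3411−33.8808) = 0.0000. V = [p*·0.0000 + (1−p*)·0.0000]/1 = 0.0000. B = V − Δ·S = 0.0000.
(3,1): S=63.3046. Δ = (V_up−V_dn)/(S_up−S_dn) = (93.6909−0.0000)/(93.6909−56.3411) = 2.5085. V = [p*·93.6909 + (1−p*)·0.0000]/1 = 17.4678. B = V − Δ·S = -141.3303.
(3,2): S=105.2706. Δ = (V_up−V_dn)/(S_up−S_dn) = (155.8005−93.6909)/(155.8005−93.6909) = 1.0000. V = [p*·155.8005 + (1−p*)·93.6909]/1 = 105.2706. B = V − Δ·S = 0.0000.
(3,3): S=175.0568. Δ = (V_up−V_dn)/(S_up−S_dn) = (259.0840−155.8005)/(259.0840−155.8005) = 1.0000. V = [p*·259.0840 + (1−p*)·155.8005]/1 = 175.0568. B = V − Δ·S = 0.0000.
(2,0): S=42.7734. Δ = (V_up−V_dn)/(S_up−S_dn) = (17.4678−0.0000)/(63.3046−38.0683) = 0.6922. V = [p*·17.4678 + (1−p*)·0.0000]/1 = 3.2567. B = V − Δ·S = -26.3497.
(2,1): S=71.1288. Δ = (V_up−V_dn)/(S_up−S_dn) = (105.2706−17.4678)/(105.2706−63.3046) = 2.0922. V = [p*·105.2706 + (1−p*)·17.4678]/1 = 33.8378. B = V − Δ·S = -114.9806.
(2,2): S=118.2816. Δ = (V_up−V_dn)/(S_up−S_dn) = (175.0568−105.2706)/(175.0568−105.2706) = 1.0000. V = [p*·175.0568 + (1−p*)·105.2706]/1 = 118.2816. B = V − Δ·S = 0.0000.
(1,0): S=48.0600. Δ = (V_up−V_dn)/(S_up−S_dn) = (33.8378−3.2567)/(71.1288−42.7734) = 1.0785. V = [p*·33.8378 + (1−p*)·3.2567]/1 = 8.9583. B = V − Δ·S = -42.8741.
(1,1): S=79.9200. Δ = (V_up−V_dn)/(S_up−S_dn) = (118.2816−33.8378)/(118.2816−71.1288) = 1.7909. V = [p*·118.2816 + (1−p*)·33.8378]/1 = 49.5816. B = V − Δ·S = -93.5435.
(0,0): S=54.0000. Δ = (V_up−V_dn)/(S_up−S_dn) = (49.5816−8.9583)/(79.9200−48.0600) = 1.2751. V = [p*·49.5816 + (1−p*)·8.9583]/1 = 16.5321. B = V − Δ·S = -52.3209.
Check: Δ(0,0)·S0 + B(0,0) = 16.5321 = V0.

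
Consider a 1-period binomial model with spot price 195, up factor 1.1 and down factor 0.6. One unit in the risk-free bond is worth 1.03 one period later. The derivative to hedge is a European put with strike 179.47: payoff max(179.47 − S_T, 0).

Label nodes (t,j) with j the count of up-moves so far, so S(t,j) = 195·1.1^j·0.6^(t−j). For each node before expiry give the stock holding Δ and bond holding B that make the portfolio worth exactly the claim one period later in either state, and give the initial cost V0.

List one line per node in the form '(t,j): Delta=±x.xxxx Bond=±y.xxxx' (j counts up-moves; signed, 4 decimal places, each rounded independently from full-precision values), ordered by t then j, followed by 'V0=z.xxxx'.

No-arbitrage ⇒ martingale measure with p* = (R−d)/(u−d) = 0.8600.
Terminal values V(1,·): V(1,0)=62.4700, V(1,1)=0.0000
(0,0): S=195.0000. Δ = (V_up−V_dn)/(S_up−S_dn) = (0.0000−62.4700)/(214.5000−117.0000) = -0.6407. V = [p*·0.0000 + (1−p*)·62.4700]/1.03 = 8.4911. B = V − Δ·S = 133.4311.
Root portfolio cost Δ·195+B reproduces V0=8.4911.

(0,0): Delta=-0.6407 Bond=133.4311
V0=8.4911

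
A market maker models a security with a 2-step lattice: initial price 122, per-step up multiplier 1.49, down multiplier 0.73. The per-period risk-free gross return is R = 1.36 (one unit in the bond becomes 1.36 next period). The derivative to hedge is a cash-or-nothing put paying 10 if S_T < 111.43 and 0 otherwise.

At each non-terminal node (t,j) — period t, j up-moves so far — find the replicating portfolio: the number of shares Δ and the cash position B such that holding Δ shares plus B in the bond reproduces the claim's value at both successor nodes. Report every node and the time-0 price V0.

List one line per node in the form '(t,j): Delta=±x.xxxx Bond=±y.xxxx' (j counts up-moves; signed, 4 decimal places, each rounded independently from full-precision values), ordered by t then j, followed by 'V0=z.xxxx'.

(0,0): Delta=-0.0136 Bond=1.8131
(1,0): Delta=-0.1477 Bond=14.4156
(1,1): Delta=0.0000 Bond=0.0000
V0=0.1582

The replicating-portfolio and risk-neutral prices coincide; use p* = (1.36−0.73)/(1.49−0.73) = 0.8289 for the latter.
At expiry t=2: V(2,0)=10.0000, V(2,1)=0.0000, V(2,2)=0.0000
  t=1,j=0: stock 89.0600 → up 132.6994 (V=0.0000), down 65.0138 (V=10.0000). Price 1.2577; hedge Δ=-0.1477, bond B=14.4156.
  t=1,j=1: stock 181.7800 → up 270.8522 (V=0.0000), down 132.6994 (V=0.0000). Price 0.0000; hedge Δ=0.0000, bond B=0.0000.
  t=0,j=0: stock 122.0000 → up 181.7800 (V=0.0000), down 89.0600 (V=1.2577). Price 0.1582; hedge Δ=-0.0136, bond B=1.8131.
Each (Δ,B) replicates both successor values, so the strategy is self-financing and V0 is arbitrage-free.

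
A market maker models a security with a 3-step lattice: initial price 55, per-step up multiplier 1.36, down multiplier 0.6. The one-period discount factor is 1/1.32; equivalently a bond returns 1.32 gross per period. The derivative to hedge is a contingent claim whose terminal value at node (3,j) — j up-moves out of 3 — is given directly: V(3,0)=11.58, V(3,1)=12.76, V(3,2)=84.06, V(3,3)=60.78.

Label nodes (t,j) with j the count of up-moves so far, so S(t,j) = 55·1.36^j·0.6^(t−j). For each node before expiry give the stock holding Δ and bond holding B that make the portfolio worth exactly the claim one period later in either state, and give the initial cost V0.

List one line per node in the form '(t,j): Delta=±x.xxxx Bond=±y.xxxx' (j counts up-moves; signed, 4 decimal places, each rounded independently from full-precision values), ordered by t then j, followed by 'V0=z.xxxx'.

(0,0): Delta=-0.1892 Bond=38.0998
(1,0): Delta=2.0422 Bond=-23.3460
(1,1): Delta=-0.2439 Bond=54.3827
(2,0): Delta=0.0784 Bond=8.0670
(2,1): Delta=2.0904 Bond=-32.9769
(2,2): Delta=-0.3011 Bond=77.6053
V0=27.6933

Risk-neutral probability p* = (R−d)/(u−d) = (1.32−0.6)/(1.36−0.6) = 0.9474.
Terminal values V(3,·): V(3,0)=11.5800, V(3,1)=12.7600, V(3,2)=84.0600, V(3,3)=60.7800
  t=2,j=0: stock 19.8000 → up 26.9280 (V=12.7600), down 11.8800 (V=11.5800). Price 9.6196; hedge Δ=0.0784, bond B=8.0670.
  t=2,j=1: stock 44.8800 → up 61.0368 (V=84.0600), down 26.9280 (V=12.7600). Price 60.8389; hedge Δ=2.0904, bond B=-32.9769.
  t=2,j=2: stock 101.7280 → up 138.3501 (V=60.7800), down 61.0368 (V=84.0600). Price 46.9737; hedge Δ=-0.3011, bond B=77.6053.
  t=1,j=0: stock 33.0000 → up 44.8800 (V=60.8389), down 19.8000 (V=9.6196). Price 44.0479; hedge Δ=2.0422, bond B=-23.3460.
  t=1,j=1: stock 74.8000 → up 101.7280 (V=46.9737), down 44.8800 (V=60.8389). Price 36.1390; hedge Δ=-0.2439, bond B=54.3827.
  t=0,j=0: stock 55.0000 → up 74.8000 (V=36.1390), down 33.0000 (V=44.0479). Price 27.6933; hedge Δ=-0.1892, bond B=38.0998.
Each (Δ,B) replicates both successor values, so the strategy is self-financing and V0 is arbitrage-free.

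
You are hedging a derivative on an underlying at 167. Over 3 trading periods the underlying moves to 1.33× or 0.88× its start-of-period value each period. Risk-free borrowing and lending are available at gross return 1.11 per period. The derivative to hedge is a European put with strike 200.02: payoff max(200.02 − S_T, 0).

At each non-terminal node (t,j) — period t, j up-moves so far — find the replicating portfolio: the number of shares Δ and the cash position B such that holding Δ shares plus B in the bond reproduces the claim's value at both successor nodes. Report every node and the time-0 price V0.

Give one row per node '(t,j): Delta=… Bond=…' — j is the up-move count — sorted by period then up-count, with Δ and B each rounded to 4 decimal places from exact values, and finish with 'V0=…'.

Since d<R<u, set p* = (R−d)/(u−d) = 0.5111; price each node as the discounted p*-expectation of its children.
Payoff layer (t=3): V(3,0)=86.2142, V(3,1)=28.0180, V(3,2)=0.0000, V(3,3)=0.0000
  t=2,j=0: stock 129.3248 → up 172.0020 (V=28.0180), down 113.8058 (V=86.2142). Price 50.8734; hedge Δ=-1.0000, bond B=180.1982.
  t=2,j=1: stock 195.4568 → up 259.9575 (V=0.0000), down 172.0020 (V=28.0180). Price 12.3403; hedge Δ=-0.3185, bond B=74.6025.
  t=2,j=2: stock 295.4063 → up 392.8904 (V=0.0000), down 259.9575 (V=0.0000). Price 0.0000; hedge Δ=0.0000, bond B=0.0000.
  t=1,j=0: stock 146.9600 → up 195.4568 (V=12.3403), down 129.3248 (V=50.8734). Price 28.0889; hedge Δ=-0.5827, bond B=113.7181.
  t=1,j=1: stock 222.1100 → up 295.4063 (V=0.0000), down 195.4568 (V=12.3403). Price 5.4352; hedge Δ=-0.1235, bond B=32.8580.
  t=0,j=0: stock 167.0000 → up 222.1100 (V=5.4352), down 146.9600 (V=28.0889). Price 14.8742; hedge Δ=-0.3014, bond B=65.2158.
Check: Δ(0,0)·S0 + B(0,0) = 14.8742 = V0.

(0,0): Delta=-0.3014 Bond=65.2158
(1,0): Delta=-0.5827 Bond=113.7181
(1,1): Delta=-0.1235 Bond=32.8580
(2,0): Delta=-1.0000 Bond=180.1982
(2,1): Delta=-0.3185 Bond=74.6025
(2,2): Delta=0.0000 Bond=0.0000
V0=14.8742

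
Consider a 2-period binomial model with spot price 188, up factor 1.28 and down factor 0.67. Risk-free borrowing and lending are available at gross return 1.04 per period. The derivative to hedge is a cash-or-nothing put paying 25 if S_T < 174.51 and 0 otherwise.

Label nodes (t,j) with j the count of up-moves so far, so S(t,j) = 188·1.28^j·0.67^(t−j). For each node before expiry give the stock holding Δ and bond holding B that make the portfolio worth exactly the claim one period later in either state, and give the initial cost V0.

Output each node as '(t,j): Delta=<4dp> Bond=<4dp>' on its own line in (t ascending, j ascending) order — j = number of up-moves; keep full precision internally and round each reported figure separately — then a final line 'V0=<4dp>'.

The replicating-portfolio and risk-neutral prices coincide; use p* = (1.04−0.67)/(1.28−0.67) = 0.6066 for the latter.
Terminal payoffs: V(2,0)=25.0000, V(2,1)=25.0000, V(2,2)=0.0000
(1,0): S=125.9600. Δ = (V_up−V_dn)/(S_up−S_dn) = (25.0000−25.0000)/(161.2288−84.3932) = 0.0000. V = [p*·25.0000 + (1−p*)·25.0000]/1.04 = 24.0385. B = V − Δ·S = 24.0385.
(1,1): S=240.6400. Δ = (V_up−V_dn)/(S_up−S_dn) = (0.0000−25.0000)/(308.0192−161.2288) = -0.1703. V = [p*·0.0000 + (1−p*)·25.0000]/1.04 = 9.4578. B = V − Δ·S = 50.4414.
(0,0): S=188.0000. Δ = (V_up−V_dn)/(S_up−S_dn) = (9.4578−24.0385)/(240.6400−125.9600) = -0.1271. V = [p*·9.4578 + (1−p*)·24.0385]/1.04 = 14.6100. B = V − Δ·S = 38.5128.
Self-financing check: at every node Δ·S+B equals the discounted successor values.

(0,0): Delta=-0.1271 Bond=38.5128
(1,0): Delta=0.0000 Bond=24.0385
(1,1): Delta=-0.1703 Bond=50.4414
V0=14.6100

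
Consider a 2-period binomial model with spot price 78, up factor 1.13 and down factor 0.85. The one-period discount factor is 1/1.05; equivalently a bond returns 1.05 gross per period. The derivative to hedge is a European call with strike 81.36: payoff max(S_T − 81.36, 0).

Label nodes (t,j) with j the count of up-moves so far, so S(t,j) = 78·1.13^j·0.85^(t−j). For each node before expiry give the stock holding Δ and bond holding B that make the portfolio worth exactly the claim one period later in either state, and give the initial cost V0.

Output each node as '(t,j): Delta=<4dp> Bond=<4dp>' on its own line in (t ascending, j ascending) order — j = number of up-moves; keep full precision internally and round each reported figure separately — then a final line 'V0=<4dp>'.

Since d<R<u, set p* = (R−d)/(u−d) = 0.7143; price each node as the discounted p*-expectation of its children.
Terminal values V(2,·): V(2,0)=0.0000, V(2,1)=0.0000, V(2,2)=18.2382
  t=1,j=0: stock 66.3000 → up 74.9190 (V=0.0000), down 56.3550 (V=0.0000). Price 0.0000; hedge Δ=0.0000, bond B=0.0000.
  t=1,j=1: stock 88.1400 → up 99.5982 (V=18.2382), down 74.9190 (V=0.0000). Price 12.4069; hedge Δ=0.7390, bond B=-52.7295.
  t=0,j=0: stock 78.0000 → up 88.1400 (V=12.4069), down 66.3000 (V=0.0000). Price 8.4401; hedge Δ=0.5681, bond B=-35.8704.
Check: Δ(0,0)·S0 + B(0,0) = 8.4401 = V0.

(0,0): Delta=0.5681 Bond=-35.8704
(1,0): Delta=0.0000 Bond=0.0000
(1,1): Delta=0.7390 Bond=-52.7295
V0=8.4401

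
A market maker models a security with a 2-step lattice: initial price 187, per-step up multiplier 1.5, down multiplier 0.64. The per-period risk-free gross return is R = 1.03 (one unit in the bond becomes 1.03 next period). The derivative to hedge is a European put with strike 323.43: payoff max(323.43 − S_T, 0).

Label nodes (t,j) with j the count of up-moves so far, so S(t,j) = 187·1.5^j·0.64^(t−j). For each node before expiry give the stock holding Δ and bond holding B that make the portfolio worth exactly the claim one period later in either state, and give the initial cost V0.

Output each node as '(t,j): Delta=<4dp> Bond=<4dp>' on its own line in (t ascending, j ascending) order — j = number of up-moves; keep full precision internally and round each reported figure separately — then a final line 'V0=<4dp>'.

(0,0): Delta=-0.7336 Bond=273.9056
(1,0): Delta=-1.0000 Bond=314.0097
(1,1): Delta=-0.5966 Bond=243.6950
V0=136.7289

Since d<R<u, set p* = (R−d)/(u−d) = 0.4535; price each node as the discounted p*-expectation of its children.
Payoff layer (t=2): V(2,0)=246.8348, V(2,1)=143.9100, V(2,2)=0.0000
  t=1,j=0: stock 119.6800 → up 179.5200 (V=143.9100), down 76.5952 (V=246.8348). Price 194.3297; hedge Δ=-1.0000, bond B=314.0097.
  t=1,j=1: stock 280.5000 → up 420.7500 (V=0.0000), down 179.5200 (V=143.9100). Price 76.3578; hedge Δ=-0.5966, bond B=243.6950.
  t=0,j=0: stock 187.0000 → up 280.5000 (V=76.3578), down 119.6800 (V=194.3297). Price 136.7289; hedge Δ=-0.7336, bond B=273.9056.
Self-financing check: at every node Δ·S+B equals the discounted successor values.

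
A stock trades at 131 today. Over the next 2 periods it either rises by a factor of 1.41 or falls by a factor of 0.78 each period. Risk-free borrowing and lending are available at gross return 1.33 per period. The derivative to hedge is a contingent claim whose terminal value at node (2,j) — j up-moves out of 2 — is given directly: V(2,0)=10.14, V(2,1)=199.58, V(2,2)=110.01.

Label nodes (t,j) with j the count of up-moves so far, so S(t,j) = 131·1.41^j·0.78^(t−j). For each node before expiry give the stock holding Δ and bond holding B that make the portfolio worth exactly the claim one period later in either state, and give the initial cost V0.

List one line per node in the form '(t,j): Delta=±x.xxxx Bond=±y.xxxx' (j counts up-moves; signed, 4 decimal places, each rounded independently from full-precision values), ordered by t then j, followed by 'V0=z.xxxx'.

(0,0): Delta=-0.4932 Bond=137.1218
(1,0): Delta=2.9428 Bond=-168.7254
(1,1): Delta=-0.7697 Bond=233.4407
V0=72.5077

Under the risk-neutral measure, an up-move has probability p* = (R−d)/(u−d) = 0.8730 and values discount at R = 1.33.
Payoff layer (t=2): V(2,0)=10.1400, V(2,1)=199.5800, V(2,2)=110.0100
  t=1,j=0: stock 102.1800 → up 144.0738 (V=199.5800), down 79.7004 (V=10.1400). Price 131.9730; hedge Δ=2.9428, bond B=-168.7254.
  t=1,j=1: stock 184.7100 → up 260.4411 (V=110.0100), down 144.0738 (V=199.5800). Price 91.2661; hedge Δ=-0.7697, bond B=233.4407.
  t=0,j=0: stock 131.0000 → up 184.7100 (V=91.2661), down 102.1800 (V=131.9730). Price 72.5077; hedge Δ=-0.4932, bond B=137.1218.
Each (Δ,B) replicates both successor values, so the strategy is self-financing and V0 is arbitrage-free.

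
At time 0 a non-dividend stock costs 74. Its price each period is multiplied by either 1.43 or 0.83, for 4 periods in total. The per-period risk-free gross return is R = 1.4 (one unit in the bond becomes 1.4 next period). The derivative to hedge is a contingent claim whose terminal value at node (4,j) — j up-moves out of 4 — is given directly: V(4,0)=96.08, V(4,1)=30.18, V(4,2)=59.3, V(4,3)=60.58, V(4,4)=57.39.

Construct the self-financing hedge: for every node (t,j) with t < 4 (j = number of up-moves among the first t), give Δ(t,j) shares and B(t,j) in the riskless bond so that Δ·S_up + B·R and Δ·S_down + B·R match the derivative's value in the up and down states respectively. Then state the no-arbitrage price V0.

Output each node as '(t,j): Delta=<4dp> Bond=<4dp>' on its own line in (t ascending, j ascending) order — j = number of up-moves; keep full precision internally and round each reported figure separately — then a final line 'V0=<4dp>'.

No-arbitrage ⇒ martingale measure with p* = (R−d)/(u−d) = 0.9500.
Terminal values V(4,·): V(4,0)=96.0800, V(4,1)=30.1800, V(4,2)=59.3000, V(4,3)=60.5800, V(4,4)=57.3900
(3,0): S=42.3122. Δ = (V_up−V_dn)/(S_up−S_dn) = (30.1800−96.0800)/(60.5065−35.1192) = -2.5958. V = [p*·30.1800 + (1−p*)·96.0800]/1.4 = 23.9107. B = V − Δ·S = 133.7440.
(3,1): S=72.8994. Δ = (V_up−V_dn)/(S_up−S_dn) = (59.3000−30.1800)/(104.2461−60.5065) = 0.6658. V = [p*·59.3000 + (1−p*)·30.1800]/1.4 = 41.3171. B = V − Δ·S = -7.2162.
(3,2): S=125.5978. Δ = (V_up−V_dn)/(S_up−S_dn) = (60.5800−59.3000)/(179.6048−104.2461) = 0.0170. V = [p*·60.5800 + (1−p*)·59.3000]/1.4 = 43.2257. B = V − Δ·S = 41.0924.
(3,3): S=216.3913. Δ = (V_up−V_dn)/(S_up−S_dn) = (57.3900−60.5800)/(309.4396−179.6048) = -0.0246. V = [p*·57.3900 + (1−p*)·60.5800]/1.4 = 41.1068. B = V − Δ·S = 46.4235.
(2,0): S=50.9786. Δ = (V_up−V_dn)/(S_up−S_dn) = (41.3171−23.9107)/(72.8994−42.3122) = 0.5691. V = [p*·41.3171 + (1−p*)·23.9107]/1.4 = 28.8906. B = V − Δ·S = -0.1201.
(2,1): S=87.8306. Δ = (V_up−V_dn)/(S_up−S_dn) = (43.2257−41.3171)/(125.5978−72.8994) = 0.0362. V = [p*·43.2257 + (1−p*)·41.3171]/1.4 = 30.8073. B = V − Δ·S = 27.6264.
(2,2): S=151.3226. Δ = (V_up−V_dn)/(S_up−S_dn) = (41.1068−43.2257)/(216.3913−125.5978) = -0.0233. V = [p*·41.1068 + (1−p*)·43.2257]/1.4 = 29.4377. B = V − Δ·S = 32.9692.
(1,0): S=61.4200. Δ = (V_up−V_dn)/(S_up−S_dn) = (30.8073−28.8906)/(87.8306−50.9786) = 0.0520. V = [p*·30.8073 + (1−p*)·28.8906]/1.4 = 21.9368. B = V − Δ·S = 18.7422.
(1,1): S=105.8200. Δ = (V_up−V_dn)/(S_up−S_dn) = (29.4377−30.8073)/(151.3226−87.8306) = -0.0216. V = [p*·29.4377 + (1−p*)·30.8073]/1.4 = 21.0758. B = V − Δ·S = 23.3586.
(0,0): S=74.0000. Δ = (V_up−V_dn)/(S_up−S_dn) = (21.0758−21.9368)/(105.8200−61.4200) = -0.0194. V = [p*·21.0758 + (1−p*)·21.9368]/1.4 = 15.0849. B = V − Δ·S = 16.5199.
The time-0 hedge costs 15.0849, which is the no-arbitrage price.

(0,0): Delta=-0.0194 Bond=16.5199
(1,0): Delta=0.0520 Bond=18.7422
(1,1): Delta=-0.0216 Bond=23.3586
(2,0): Delta=0.5691 Bond=-0.1201
(2,1): Delta=0.0362 Bond=27.6264
(2,2): Delta=-0.0233 Bond=32.9692
(3,0): Delta=-2.5958 Bond=133.7440
(3,1): Delta=0.6658 Bond=-7.2162
(3,2): Delta=0.0170 Bond=41.0924
(3,3): Delta=-0.0246 Bond=46.4235
V0=15.0849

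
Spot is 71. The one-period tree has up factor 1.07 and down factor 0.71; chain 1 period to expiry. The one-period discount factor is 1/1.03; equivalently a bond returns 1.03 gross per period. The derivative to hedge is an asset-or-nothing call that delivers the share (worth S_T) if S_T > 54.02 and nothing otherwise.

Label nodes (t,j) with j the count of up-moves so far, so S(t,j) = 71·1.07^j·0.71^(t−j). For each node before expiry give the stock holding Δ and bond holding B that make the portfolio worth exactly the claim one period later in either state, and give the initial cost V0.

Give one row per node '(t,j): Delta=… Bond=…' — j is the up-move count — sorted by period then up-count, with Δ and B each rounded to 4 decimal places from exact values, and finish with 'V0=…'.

(0,0): Delta=2.9722 Bond=-145.4657
V0=65.5620

The replicating-portfolio and risk-neutral prices coincide; use p* = (1.03−0.71)/(1.07−0.71) = 0.8889 for the latter.
Payoff layer (t=1): V(1,0)=0.0000, V(1,1)=75.9700
Node (0,0) S=71.0000: V=(p*·75.9700+(1−p*)·0.0000)/1.03=65.5620; Δ=(75.9700−0.0000)/(75.9700−50.4100)=2.9722; B=V−Δ·S=-145.4657
Check: Δ(0,0)·S0 + B(0,0) = 65.5620 = V0.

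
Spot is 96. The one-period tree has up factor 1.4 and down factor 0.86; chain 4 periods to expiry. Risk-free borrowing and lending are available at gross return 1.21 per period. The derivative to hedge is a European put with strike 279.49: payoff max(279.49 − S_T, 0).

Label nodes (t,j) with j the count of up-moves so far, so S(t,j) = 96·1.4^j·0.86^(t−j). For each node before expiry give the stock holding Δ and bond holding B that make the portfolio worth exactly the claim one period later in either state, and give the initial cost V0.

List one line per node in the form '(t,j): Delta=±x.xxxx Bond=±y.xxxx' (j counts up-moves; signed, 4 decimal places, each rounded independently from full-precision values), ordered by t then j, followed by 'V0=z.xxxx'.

(0,0): Delta=-0.7352 Bond=112.3184
(1,0): Delta=-1.0000 Bond=157.7648
(1,1): Delta=-0.6469 Bond=124.0387
(2,0): Delta=-1.0000 Bond=190.8954
(2,1): Delta=-1.0000 Bond=190.8954
(2,2): Delta=-0.5292 Bond=127.9336
(3,0): Delta=-1.0000 Bond=230.9835
(3,1): Delta=-1.0000 Bond=230.9835
(3,2): Delta=-1.0000 Bond=230.9835
(3,3): Delta=-0.3722 Bond=113.4428
V0=41.7365

Under the risk-neutral measure, an up-move has probability p* = (R−d)/(u−d) = 0.6481 and values discount at R = 1.21.
At expiry t=4: V(4,0)=226.9772, V(4,1)=194.0041, V(4,2)=140.3269, V(4,3)=52.9454, V(4,4)=0.0000
Node (3,0) S=61.0614: V=(p*·194.0041+(1−p*)·226.9772)/1.21=169.9221; Δ=(194.0041−226.9772)/(85.4859−52.5128)=-1.0000; B=V−Δ·S=230.9835
Node (3,1) S=99.4022: V=(p*·140.3269+(1−p*)·194.0041)/1.21=131.5812; Δ=(140.3269−194.0041)/(139.1631−85.4859)=-1.0000; B=V−Δ·S=230.9835
Node (3,2) S=161.8176: V=(p*·52.9454+(1−p*)·140.3269)/1.21=69.1659; Δ=(52.9454−140.3269)/(226.5446−139.1631)=-1.0000; B=V−Δ·S=230.9835
Node (3,3) S=263.4240: V=(p*·0.0000+(1−p*)·52.9454)/1.21=15.3958; Δ=(0.0000−52.9454)/(368.7936−226.5446)=-0.3722; B=V−Δ·S=113.4428
Node (2,0) S=71.0016: V=(p*·131.5812+(1−p*)·169.9221)/1.21=119.8938; Δ=(131.5812−169.9221)/(99.4022−61.0614)=-1.0000; B=V−Δ·S=190.8954
Node (2,1) S=115.5840: V=(p*·69.1659+(1−p*)·131.5812)/1.21=75.3114; Δ=(69.1659−131.5812)/(161.8176−99.4022)=-1.0000; B=V−Δ·S=190.8954
Node (2,2) S=188.1600: V=(p*·15.3958+(1−p*)·69.1659)/1.21=28.3594; Δ=(15.3958−69.1659)/(263.4240−161.8176)=-0.5292; B=V−Δ·S=127.9336
Node (1,0) S=82.5600: V=(p*·75.3114+(1−p*)·119.8938)/1.21=75.2048; Δ=(75.3114−119.8938)/(115.5840−71.0016)=-1.0000; B=V−Δ·S=157.7648
Node (1,1) S=134.4000: V=(p*·28.3594+(1−p*)·75.3114)/1.21=37.0906; Δ=(28.3594−75.3114)/(188.1600−115.5840)=-0.6469; B=V−Δ·S=124.0387
Node (0,0) S=96.0000: V=(p*·37.0906+(1−p*)·75.2048)/1.21=41.7365; Δ=(37.0906−75.2048)/(134.4000−82.5600)=-0.7352; B=V−Δ·S=112.3184
The time-0 hedge costs 41.7365, which is the no-arbitrage price.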